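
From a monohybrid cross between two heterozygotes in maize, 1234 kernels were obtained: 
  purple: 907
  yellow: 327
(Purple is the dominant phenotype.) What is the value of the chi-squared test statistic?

For a monohybrid cross between heterozygotes with complete dominance, the expected phenotypic ratio is 3:1.
The 3:1 ratio has 4 parts, so with N = 1234 the expected counts are:
  purple: 1234 × 3/4 = 925.5
  yellow: 1234 × 1/4 = 308.5
χ² = Σ (O − E)² / E
  purple: (907 − 925.5)² / 925.5 = 0.3698
  yellow: (327 − 308.5)² / 308.5 = 1.1094
χ² = 0.3698 + 1.1094 = 1.4792 ≈ 1.479

1.479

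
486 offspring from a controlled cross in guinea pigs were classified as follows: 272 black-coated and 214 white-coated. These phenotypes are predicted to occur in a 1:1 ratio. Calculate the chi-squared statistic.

Total ratio parts = 2. Expected numbers out of 486:
  black-coated: 486 × 1/2 = 243
  white-coated: 486 × 1/2 = 243
χ² = Σ (O − E)² / E
  black-coated: (272 − 243)² / 243 = 3.4609
  white-coated: (214 − 243)² / 243 = 3.4609
χ² = 3.4609 + 3.4609 = 6.9218 ≈ 6.922

6.922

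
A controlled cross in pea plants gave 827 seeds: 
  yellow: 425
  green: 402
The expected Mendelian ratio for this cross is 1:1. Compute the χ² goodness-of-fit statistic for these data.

The 1:1 ratio has 2 parts, so with N = 827 the expected counts are:
  yellow: 827 × 1/2 = 413.5
  green: 827 × 1/2 = 413.5
χ² = Σ (O − E)² / E
  yellow: (425 − 413.5)² / 413.5 = 0.3198
  green: (402 − 413.5)² / 413.5 = 0.3198
χ² = 0.3198 + 0.3198 = 0.6396 ≈ 0.640

0.640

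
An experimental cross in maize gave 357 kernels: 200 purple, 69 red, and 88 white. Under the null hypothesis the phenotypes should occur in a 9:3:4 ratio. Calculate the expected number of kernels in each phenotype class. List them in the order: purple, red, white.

200.8125, 66.9375, 89.25

Expected counts for N = 357 under a 9:3:4 ratio (total parts = 16):
  purple: 357 × 9/16 = 200.8125
  red: 357 × 3/16 = 66.9375
  white: 357 × 4/16 = 89.25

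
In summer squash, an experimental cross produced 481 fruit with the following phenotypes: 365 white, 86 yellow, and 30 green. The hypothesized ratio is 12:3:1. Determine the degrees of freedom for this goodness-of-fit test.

A goodness-of-fit test with 3 phenotype classes has df = 3 − 1 = 2.

2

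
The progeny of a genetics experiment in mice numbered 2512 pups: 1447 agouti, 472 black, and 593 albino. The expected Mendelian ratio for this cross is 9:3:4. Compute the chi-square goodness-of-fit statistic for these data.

The 9:3:4 ratio has 16 parts, so with N = 2512 the expected counts are:
  agouti: 2512 × 9/16 = 1413
  black: 2512 × 3/16 = 471
  albino: 2512 × 4/16 = 628
χ² = Σ (O − E)² / E
  agouti: (1447 − 1413)² / 1413 = 0.8181
  black: (472 − 471)² / 471 = 0.0021
  albino: (593 − 628)² / 628 = 1.9506
χ² = 0.8181 + 0.0021 + 1.9506 = 2.7708 ≈ 2.771

2.771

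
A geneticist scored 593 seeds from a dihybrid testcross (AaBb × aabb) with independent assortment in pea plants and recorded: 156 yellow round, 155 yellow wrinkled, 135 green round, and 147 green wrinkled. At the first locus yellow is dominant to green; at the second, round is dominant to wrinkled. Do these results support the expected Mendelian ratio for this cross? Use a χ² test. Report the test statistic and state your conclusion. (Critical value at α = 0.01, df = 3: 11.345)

1.907; consistent

A dihybrid testcross with independent assortment gives a 1:1:1:1 ratio.
Under the 1:1:1:1 hypothesis (Σ ratio = 4, N = 593):
  yellow round: 593 × 1/4 = 148.25
  yellow wrinkled: 593 × 1/4 = 148.25
  green round: 593 × 1/4 = 148.25
  green wrinkled: 593 × 1/4 = 148.25
χ² = Σ (O − E)² / E
  yellow round: (156 − 148.25)² / 148.25 = 0.4051
  yellow wrinkled: (155 − 148.25)² / 148.25 = 0.3073
  green round: (135 − 148.25)² / 148.25 = 1.1842
  green wrinkled: (147 − 148.25)² / 148.25 = 0.0105
χ² = 0.4051 + 0.3073 + 1.1842 + 0.0105 = 1.9071 ≈ 1.907
Degrees of freedom = 4 − 1 = 3; critical value at α = 0.01 is 11.345.
Since 1.907 < 11.345, we fail to reject the null hypothesis — the data are consistent with the 1:1:1:1 ratio.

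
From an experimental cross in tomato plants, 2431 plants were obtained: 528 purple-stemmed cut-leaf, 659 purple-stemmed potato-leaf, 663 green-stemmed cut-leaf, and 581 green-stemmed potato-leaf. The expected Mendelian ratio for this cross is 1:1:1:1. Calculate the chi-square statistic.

Expected counts for N = 2431 under a 1:1:1:1 ratio (total parts = 4):
  purple-stemmed cut-leaf: 2431 × 1/4 = 607.75
  purple-stemmed potato-leaf: 2431 × 1/4 = 607.75
  green-stemmed cut-leaf: 2431 × 1/4 = 607.75
  green-stemmed potato-leaf: 2431 × 1/4 = 607.75
χ² = Σ (O − E)² / E
  purple-stemmed cut-leaf: (528 − 607.75)² / 607.75 = 10.4649
  purple-stemmed potato-leaf: (659 − 607.75)² / 607.75 = 4.3218
  green-stemmed cut-leaf: (663 − 607.75)² / 607.75 = 5.0227
  green-stemmed potato-leaf: (581 − 607.75)² / 607.75 = 1.1774
χ² = 10.4649 + 4.3218 + 5.0227 + 1.1774 = 20.9868 ≈ 20.987

20.987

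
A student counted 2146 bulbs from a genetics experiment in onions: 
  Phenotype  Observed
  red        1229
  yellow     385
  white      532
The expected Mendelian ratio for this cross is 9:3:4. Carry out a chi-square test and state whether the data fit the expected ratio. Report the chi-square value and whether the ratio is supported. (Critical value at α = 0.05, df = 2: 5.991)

1.184; consistent

Under the 9:3:4 hypothesis (Σ ratio = 16, N = 2146):
  red: 2146 × 9/16 = 1207.125
  yellow: 2146 × 3/16 = 402.375
  white: 2146 × 4/16 = 536.5
χ² = Σ (O − E)² / E
  red: (1229 − 1207.125)² / 1207.125 = 0.3964
  yellow: (385 − 402.375)² / 402.375 = 0.7503
  white: (532 − 536.5)² / 536.5 = 0.0377
χ² = 0.3964 + 0.7503 + 0.0377 = 1.1844 ≈ 1.184
Degrees of freedom = 3 − 1 = 2; critical value at α = 0.05 is 5.991.
Since 1.184 < 5.991, we fail to reject the null hypothesis — the data are consistent with the 9:3:4 ratio.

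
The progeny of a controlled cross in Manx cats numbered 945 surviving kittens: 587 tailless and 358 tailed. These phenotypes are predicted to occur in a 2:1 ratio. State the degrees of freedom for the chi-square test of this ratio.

1

A goodness-of-fit test with 2 phenotype classes has df = 2 − 1 = 1.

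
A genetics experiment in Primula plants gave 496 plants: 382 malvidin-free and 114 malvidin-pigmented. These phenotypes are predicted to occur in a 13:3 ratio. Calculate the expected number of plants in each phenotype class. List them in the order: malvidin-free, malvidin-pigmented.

403, 93

Under the 13:3 hypothesis (Σ ratio = 16, N = 496):
  malvidin-free: 496 × 13/16 = 403
  malvidin-pigmented: 496 × 3/16 = 93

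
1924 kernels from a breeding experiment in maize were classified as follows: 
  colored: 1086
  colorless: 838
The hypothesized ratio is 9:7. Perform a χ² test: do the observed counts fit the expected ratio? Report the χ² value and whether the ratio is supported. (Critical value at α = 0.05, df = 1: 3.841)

The 9:7 ratio has 16 parts, so with N = 1924 the expected counts are:
  colored: 1924 × 9/16 = 1082.25
  colorless: 1924 × 7/16 = 841.75
χ² = Σ (O − E)² / E
  colored: (1086 − 1082.25)² / 1082.25 = 0.0130
  colorless: (838 − 841.75)² / 841.75 = 0.0167
χ² = 0.0130 + 0.0167 = 0.0297 ≈ 0.030
Degrees of freedom = 2 − 1 = 1; critical value at α = 0.05 is 3.841.
Since 0.030 < 3.841, we fail to reject the null hypothesis — the data are consistent with the 9:7 ratio.

0.030; consistent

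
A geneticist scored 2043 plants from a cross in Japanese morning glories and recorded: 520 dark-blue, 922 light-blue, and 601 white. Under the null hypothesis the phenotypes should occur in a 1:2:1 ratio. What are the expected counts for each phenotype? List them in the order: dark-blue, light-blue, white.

510.75, 1021.5, 510.75

Under the 1:2:1 hypothesis (Σ ratio = 4, N = 2043):
  dark-blue: 2043 × 1/4 = 510.75
  light-blue: 2043 × 2/4 = 1021.5
  white: 2043 × 1/4 = 510.75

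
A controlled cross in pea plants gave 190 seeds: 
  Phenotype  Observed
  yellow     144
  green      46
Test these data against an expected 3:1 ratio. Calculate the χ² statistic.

0.063

Under the 3:1 hypothesis (Σ ratio = 4, N = 190):
  yellow: 190 × 3/4 = 142.5
  green: 190 × 1/4 = 47.5
χ² = Σ (O − E)² / E
  yellow: (144 − 142.5)² / 142.5 = 0.0158
  green: (46 − 47.5)² / 47.5 = 0.0474
χ² = 0.0158 + 0.0474 = 0.0632 ≈ 0.063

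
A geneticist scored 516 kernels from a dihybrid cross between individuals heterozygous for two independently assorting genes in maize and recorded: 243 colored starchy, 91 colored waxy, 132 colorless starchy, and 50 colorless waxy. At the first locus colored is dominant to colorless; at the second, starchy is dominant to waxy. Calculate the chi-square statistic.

30.646

A dihybrid F₂ with independent assortment and complete dominance at both loci gives a 9:3:3:1 phenotypic ratio.
The 9:3:3:1 ratio has 16 parts, so with N = 516 the expected counts are:
  colored starchy: 516 × 9/16 = 290.25
  colored waxy: 516 × 3/16 = 96.75
  colorless starchy: 516 × 3/16 = 96.75
  colorless waxy: 516 × 1/16 = 32.25
χ² = Σ (O − E)² / E
  colored starchy: (243 − 290.25)² / 290.25 = 7.6919
  colored waxy: (91 − 96.75)² / 96.75 = 0.3417
  colorless starchy: (132 − 96.75)² / 96.75 = 12.8430
  colorless waxy: (50 − 32.25)² / 32.25 = 9.7694
χ² = 7.6919 + 0.3417 + 12.8430 + 9.7694 = 30.646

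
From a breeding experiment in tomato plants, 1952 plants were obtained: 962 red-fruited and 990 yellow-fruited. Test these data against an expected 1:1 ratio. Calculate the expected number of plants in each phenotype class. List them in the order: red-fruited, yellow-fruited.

976, 976

The 1:1 ratio has 2 parts, so with N = 1952 the expected counts are:
  red-fruited: 1952 × 1/2 = 976
  yellow-fruited: 1952 × 1/2 = 976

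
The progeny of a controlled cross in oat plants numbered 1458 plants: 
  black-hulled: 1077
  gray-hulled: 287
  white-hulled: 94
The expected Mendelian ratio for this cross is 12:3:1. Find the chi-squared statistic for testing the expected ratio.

1.019

Under the 12:3:1 hypothesis (Σ ratio = 16, N = 1458):
  black-hulled: 1458 × 12/16 = 1093.5
  gray-hulled: 1458 × 3/16 = 273.375
  white-hulled: 1458 × 1/16 = 91.125
χ² = Σ (O − E)² / E
  black-hulled: (1077 − 1093.5)² / 1093.5 = 0.2490
  gray-hulled: (287 − 273.375)² / 273.375 = 0.6791
  white-hulled: (94 − 91.125)² / 91.125 = 0.0907
χ² = 0.2490 + 0.6791 + 0.0907 = 1.0188 ≈ 1.019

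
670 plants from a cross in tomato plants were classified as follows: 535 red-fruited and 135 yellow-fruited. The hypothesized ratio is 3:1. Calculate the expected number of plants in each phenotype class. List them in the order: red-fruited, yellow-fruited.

Under the 3:1 hypothesis (Σ ratio = 4, N = 670):
  red-fruited: 670 × 3/4 = 502.5
  yellow-fruited: 670 × 1/4 = 167.5

502.5, 167.5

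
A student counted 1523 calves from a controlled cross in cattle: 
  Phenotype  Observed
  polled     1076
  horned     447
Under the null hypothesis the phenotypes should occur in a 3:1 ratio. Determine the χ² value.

15.370

The 3:1 ratio has 4 parts, so with N = 1523 the expected counts are:
  polled: 1523 × 3/4 = 1142.25
  horned: 1523 × 1/4 = 380.75
χ² = Σ (O − E)² / E
  polled: (1076 − 1142.25)² / 1142.25 = 3.8425
  horned: (447 − 380.75)² / 380.75 = 11.5274
χ² = 3.8425 + 11.5274 = 15.3699 ≈ 15.370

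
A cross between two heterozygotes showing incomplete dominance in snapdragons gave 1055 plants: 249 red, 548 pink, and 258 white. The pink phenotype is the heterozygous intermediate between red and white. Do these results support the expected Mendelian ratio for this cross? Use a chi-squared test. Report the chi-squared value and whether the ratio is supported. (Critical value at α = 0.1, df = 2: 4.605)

With incomplete dominance, a heterozygote × heterozygote cross gives a 1:2:1 phenotypic ratio.
Under the 1:2:1 hypothesis (Σ ratio = 4, N = 1055):
  red: 1055 × 1/4 = 263.75
  pink: 1055 × 2/4 = 527.5
  white: 1055 × 1/4 = 263.75
χ² = Σ (O − E)² / E
  red: (249 − 263.75)² / 263.75 = 0.8249
  pink: (548 − 527.5)² / 527.5 = 0.7967
  white: (258 − 263.75)² / 263.75 = 0.1254
χ² = 0.8249 + 0.7967 + 0.1254 = 1.747
Degrees of freedom = 3 − 1 = 2; critical value at α = 0.1 is 4.605.
Since 1.747 < 4.605, we fail to reject the null hypothesis — the data are consistent with the 1:2:1 ratio.

1.747; consistent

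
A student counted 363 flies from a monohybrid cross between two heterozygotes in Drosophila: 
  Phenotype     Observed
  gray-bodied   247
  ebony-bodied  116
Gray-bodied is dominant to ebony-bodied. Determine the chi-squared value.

For a monohybrid cross between heterozygotes with complete dominance, the expected phenotypic ratio is 3:1.
Under the 3:1 hypothesis (Σ ratio = 4, N = 363):
  gray-bodied: 363 × 3/4 = 272.25
  ebony-bodied: 363 × 1/4 = 90.75
χ² = Σ (O − E)² / E
  gray-bodied: (247 − 272.25)² / 272.25 = 2.3418
  ebony-bodied: (116 − 90.75)² / 90.75 = 7.0255
χ² = 2.3418 + 7.0255 = 9.3673 ≈ 9.367

9.367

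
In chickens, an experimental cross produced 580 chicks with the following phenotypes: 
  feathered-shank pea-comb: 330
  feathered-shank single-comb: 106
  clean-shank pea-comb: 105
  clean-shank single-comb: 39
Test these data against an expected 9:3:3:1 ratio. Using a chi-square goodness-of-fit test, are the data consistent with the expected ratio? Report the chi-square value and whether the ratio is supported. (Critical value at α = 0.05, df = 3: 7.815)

0.451; consistent

Under the 9:3:3:1 hypothesis (Σ ratio = 16, N = 580):
  feathered-shank pea-comb: 580 × 9/16 = 326.25
  feathered-shank single-comb: 580 × 3/16 = 108.75
  clean-shank pea-comb: 580 × 3/16 = 108.75
  clean-shank single-comb: 580 × 1/16 = 36.25
χ² = Σ (O − E)² / E
  feathered-shank pea-comb: (330 − 326.25)² / 326.25 = 0.0431
  feathered-shank single-comb: (106 − 108.75)² / 108.75 = 0.0695
  clean-shank pea-comb: (105 − 108.75)² / 108.75 = 0.1293
  clean-shank single-comb: (39 − 36.25)² / 36.25 = 0.2086
χ² = 0.0431 + 0.0695 + 0.1293 + 0.2086 = 0.4505 ≈ 0.451
Degrees of freedom = 4 − 1 = 3; critical value at α = 0.05 is 7.815.
Since 0.451 < 7.815, we fail to reject the null hypothesis — the data are consistent with the 9:3:3:1 ratio.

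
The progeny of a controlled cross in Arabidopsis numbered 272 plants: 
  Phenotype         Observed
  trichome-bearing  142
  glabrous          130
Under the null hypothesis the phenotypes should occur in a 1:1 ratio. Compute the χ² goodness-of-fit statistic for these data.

0.529

Under the 1:1 hypothesis (Σ ratio = 2, N = 272):
  trichome-bearing: 272 × 1/2 = 136
  glabrous: 272 × 1/2 = 136
χ² = Σ (O − E)² / E
  trichome-bearing: (142 − 136)² / 136 = 0.2647
  glabrous: (130 − 136)² / 136 = 0.2647
χ² = 0.2647 + 0.2647 = 0.5294 ≈ 0.529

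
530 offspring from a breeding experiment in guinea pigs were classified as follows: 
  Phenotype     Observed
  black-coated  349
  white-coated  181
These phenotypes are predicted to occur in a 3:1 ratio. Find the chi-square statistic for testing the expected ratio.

Total ratio parts = 4. Expected numbers out of 530:
  black-coated: 530 × 3/4 = 397.5
  white-coated: 530 × 1/4 = 132.5
χ² = Σ (O − E)² / E
  black-coated: (349 − 397.5)² / 397.5 = 5.9176
  white-coated: (181 − 132.5)² / 132.5 = 17.7528
χ² = 5.9176 + 17.7528 = 23.6704 ≈ 23.670

23.670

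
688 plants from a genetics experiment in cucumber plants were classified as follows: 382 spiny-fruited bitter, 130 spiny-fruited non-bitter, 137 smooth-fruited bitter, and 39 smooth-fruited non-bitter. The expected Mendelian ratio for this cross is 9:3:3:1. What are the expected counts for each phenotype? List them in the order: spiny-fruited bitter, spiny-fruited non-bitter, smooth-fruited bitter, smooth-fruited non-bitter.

387, 129, 129, 43

Total ratio parts = 16. Expected numbers out of 688:
  spiny-fruited bitter: 688 × 9/16 = 387
  spiny-fruited non-bitter: 688 × 3/16 = 129
  smooth-fruited bitter: 688 × 3/16 = 129
  smooth-fruited non-bitter: 688 × 1/16 = 43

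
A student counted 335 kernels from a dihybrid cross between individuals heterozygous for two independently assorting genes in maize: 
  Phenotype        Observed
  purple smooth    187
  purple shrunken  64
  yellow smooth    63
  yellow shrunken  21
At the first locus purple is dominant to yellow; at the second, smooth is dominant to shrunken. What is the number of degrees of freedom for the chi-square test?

3

A dihybrid F₂ with independent assortment and complete dominance at both loci gives a 9:3:3:1 phenotypic ratio.
A goodness-of-fit test with 4 phenotype classes has df = 4 − 1 = 3.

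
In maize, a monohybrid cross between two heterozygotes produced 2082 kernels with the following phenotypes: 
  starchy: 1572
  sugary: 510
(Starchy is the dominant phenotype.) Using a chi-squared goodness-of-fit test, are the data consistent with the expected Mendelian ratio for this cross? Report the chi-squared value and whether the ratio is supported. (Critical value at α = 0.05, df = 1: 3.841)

For a monohybrid cross between heterozygotes with complete dominance, the expected phenotypic ratio is 3:1.
Total ratio parts = 4. Expected numbers out of 2082:
  starchy: 2082 × 3/4 = 1561.5
  sugary: 2082 × 1/4 = 520.5
χ² = Σ (O − E)² / E
  starchy: (1572 − 1561.5)² / 1561.5 = 0.0706
  sugary: (510 − 520.5)² / 520.5 = 0.2118
χ² = 0.0706 + 0.2118 = 0.2824 ≈ 0.282
Degrees of freedom = 2 − 1 = 1; critical value at α = 0.05 is 3.841.
Since 0.282 < 3.841, we fail to reject the null hypothesis — the data are consistent with the 3:1 ratio.

0.282; consistent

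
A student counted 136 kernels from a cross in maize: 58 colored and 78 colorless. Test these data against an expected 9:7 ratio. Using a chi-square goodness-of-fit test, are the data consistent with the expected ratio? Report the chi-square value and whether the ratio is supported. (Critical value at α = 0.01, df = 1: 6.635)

10.226; not consistent

The 9:7 ratio has 16 parts, so with N = 136 the expected counts are:
  colored: 136 × 9/16 = 76.5
  colorless: 136 × 7/16 = 59.5
χ² = Σ (O − E)² / E
  colored: (58 − 76.5)² / 76.5 = 4.4739
  colorless: (78 − 59.5)² / 59.5 = 5.7521
χ² = 4.4739 + 5.7521 = 10.226
Degrees of freedom = 2 − 1 = 1; critical value at α = 0.01 is 6.635.
Since 10.226 > 6.635, we reject the null hypothesis — the data do not fit the 9:7 ratio.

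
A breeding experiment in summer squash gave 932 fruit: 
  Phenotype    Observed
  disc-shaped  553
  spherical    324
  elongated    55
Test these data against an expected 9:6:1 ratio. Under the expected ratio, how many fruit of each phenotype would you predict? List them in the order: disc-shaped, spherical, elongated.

524.25, 349.5, 58.25

Under the 9:6:1 hypothesis (Σ ratio = 16, N = 932):
  disc-shaped: 932 × 9/16 = 524.25
  spherical: 932 × 6/16 = 349.5
  elongated: 932 × 1/16 = 58.25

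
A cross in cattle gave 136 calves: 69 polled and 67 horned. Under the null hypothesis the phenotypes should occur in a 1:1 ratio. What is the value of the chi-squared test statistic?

0.029

Expected counts for N = 136 under a 1:1 ratio (total parts = 2):
  polled: 136 × 1/2 = 68
  horned: 136 × 1/2 = 68
χ² = Σ (O − E)² / E
  polled: (69 − 68)² / 68 = 0.0147
  horned: (67 − 68)² / 68 = 0.0147
χ² = 0.0147 + 0.0147 = 0.0294 ≈ 0.029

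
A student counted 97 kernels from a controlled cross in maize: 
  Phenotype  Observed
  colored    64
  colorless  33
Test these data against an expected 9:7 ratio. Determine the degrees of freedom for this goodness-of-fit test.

1

A goodness-of-fit test with 2 phenotype classes has df = 2 − 1 = 1.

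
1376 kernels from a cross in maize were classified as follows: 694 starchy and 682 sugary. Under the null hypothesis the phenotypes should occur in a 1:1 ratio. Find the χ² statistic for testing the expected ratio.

Expected counts for N = 1376 under a 1:1 ratio (total parts = 2):
  starchy: 1376 × 1/2 = 688
  sugary: 1376 × 1/2 = 688
χ² = Σ (O − E)² / E
  starchy: (694 − 688)² / 688 = 0.0523
  sugary: (682 − 688)² / 688 = 0.0523
χ² = 0.0523 + 0.0523 = 0.1046 ≈ 0.105

0.105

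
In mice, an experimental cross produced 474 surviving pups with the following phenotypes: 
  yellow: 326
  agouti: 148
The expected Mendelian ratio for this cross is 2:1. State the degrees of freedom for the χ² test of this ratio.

A goodness-of-fit test with 2 phenotype classes has df = 2 − 1 = 1.

1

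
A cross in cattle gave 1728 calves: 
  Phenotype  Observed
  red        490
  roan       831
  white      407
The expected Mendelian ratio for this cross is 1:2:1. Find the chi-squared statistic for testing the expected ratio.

The 1:2:1 ratio has 4 parts, so with N = 1728 the expected counts are:
  red: 1728 × 1/4 = 432
  roan: 1728 × 2/4 = 864
  white: 1728 × 1/4 = 432
χ² = Σ (O − E)² / E
  red: (490 − 432)² / 432 = 7.7870
  roan: (831 − 864)² / 864 = 1.2604
  white: (407 − 432)² / 432 = 1.4468
χ² = 7.7870 + 1.2604 + 1.4468 = 10.4942 ≈ 10.494

10.494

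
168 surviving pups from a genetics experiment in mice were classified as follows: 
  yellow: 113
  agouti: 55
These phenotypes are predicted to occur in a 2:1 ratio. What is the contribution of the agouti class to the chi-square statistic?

Under the 2:1 hypothesis (Σ ratio = 3, N = 168):
  yellow: 168 × 2/3 = 112
  agouti: 168 × 1/3 = 56
Contribution of agouti: (55 − 56)² / 56 = 0.0179

0.018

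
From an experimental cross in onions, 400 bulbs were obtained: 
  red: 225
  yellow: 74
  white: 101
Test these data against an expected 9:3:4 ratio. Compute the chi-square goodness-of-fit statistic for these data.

0.023

Total ratio parts = 16. Expected numbers out of 400:
  red: 400 × 9/16 = 225
  yellow: 400 × 3/16 = 75
  white: 400 × 4/16 = 100
χ² = Σ (O − E)² / E
  red: (225 − 225)² / 225 = 0.0000
  yellow: (74 − 75)² / 75 = 0.0133
  white: (101 − 100)² / 100 = 0.0100
χ² = 0.0000 + 0.0133 + 0.0100 = 0.0233 ≈ 0.023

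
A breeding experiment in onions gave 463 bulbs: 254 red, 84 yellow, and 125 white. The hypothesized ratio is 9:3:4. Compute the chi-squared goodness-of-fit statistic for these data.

Under the 9:3:4 hypothesis (Σ ratio = 16, N = 463):
  red: 463 × 9/16 = 260.4375
  yellow: 463 × 3/16 = 86.8125
  white: 463 × 4/16 = 115.75
χ² = Σ (O − E)² / E
  red: (254 − 260.4375)² / 260.4375 = 0.1591
  yellow: (84 − 86.8125)² / 86.8125 = 0.0911
  white: (125 − 115.75)² / 115.75 = 0.7392
χ² = 0.1591 + 0.0911 + 0.7392 = 0.9894 ≈ 0.989

0.989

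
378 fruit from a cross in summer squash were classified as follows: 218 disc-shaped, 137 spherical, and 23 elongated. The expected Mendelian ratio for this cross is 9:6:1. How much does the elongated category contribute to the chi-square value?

The 9:6:1 ratio has 16 parts, so with N = 378 the expected counts are:
  disc-shaped: 378 × 9/16 = 212.625
  spherical: 378 × 6/16 = 141.75
  elongated: 378 × 1/16 = 23.625
Contribution of elongated: (23 − 23.625)² / 23.625 = 0.0165

0.017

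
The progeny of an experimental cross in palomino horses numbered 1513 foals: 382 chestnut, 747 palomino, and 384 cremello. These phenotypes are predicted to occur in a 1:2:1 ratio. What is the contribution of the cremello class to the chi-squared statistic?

Expected counts for N = 1513 under a 1:2:1 ratio (total parts = 4):
  chestnut: 1513 × 1/4 = 378.25
  palomino: 1513 × 2/4 = 756.5
  cremello: 1513 × 1/4 = 378.25
Contribution of cremello: (384 − 378.25)² / 378.25 = 0.0874

0.087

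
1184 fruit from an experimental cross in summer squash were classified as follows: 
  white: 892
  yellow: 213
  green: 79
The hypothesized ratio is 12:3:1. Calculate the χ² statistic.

0.721

Expected counts for N = 1184 under a 12:3:1 ratio (total parts = 16):
  white: 1184 × 12/16 = 888
  yellow: 1184 × 3/16 = 222
  green: 1184 × 1/16 = 74
χ² = Σ (O − E)² / E
  white: (892 − 888)² / 888 = 0.0180
  yellow: (213 − 222)² / 222 = 0.3649
  green: (79 − 74)² / 74 = 0.3378
χ² = 0.0180 + 0.3649 + 0.3378 = 0.7207 ≈ 0.721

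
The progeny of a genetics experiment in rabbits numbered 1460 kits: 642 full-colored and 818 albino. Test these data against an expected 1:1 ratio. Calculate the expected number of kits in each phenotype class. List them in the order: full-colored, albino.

Under the 1:1 hypothesis (Σ ratio = 2, N = 1460):
  full-colored: 1460 × 1/2 = 730
  albino: 1460 × 1/2 = 730

730, 730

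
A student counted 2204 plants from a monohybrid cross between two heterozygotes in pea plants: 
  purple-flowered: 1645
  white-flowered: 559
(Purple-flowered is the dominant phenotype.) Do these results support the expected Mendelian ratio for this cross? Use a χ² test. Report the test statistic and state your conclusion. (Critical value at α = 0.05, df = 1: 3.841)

For a monohybrid cross between heterozygotes with complete dominance, the expected phenotypic ratio is 3:1.
The 3:1 ratio has 4 parts, so with N = 2204 the expected counts are:
  purple-flowered: 2204 × 3/4 = 1653
  white-flowered: 2204 × 1/4 = 551
χ² = Σ (O − E)² / E
  purple-flowered: (1645 − 1653)² / 1653 = 0.0387
  white-flowered: (559 − 551)² / 551 = 0.1162
χ² = 0.0387 + 0.1162 = 0.1549 ≈ 0.155
Degrees of freedom = 2 − 1 = 1; critical value at α = 0.05 is 3.841.
Since 0.155 < 3.841, we fail to reject the null hypothesis — the data are consistent with the 3:1 ratio.

0.155; consistent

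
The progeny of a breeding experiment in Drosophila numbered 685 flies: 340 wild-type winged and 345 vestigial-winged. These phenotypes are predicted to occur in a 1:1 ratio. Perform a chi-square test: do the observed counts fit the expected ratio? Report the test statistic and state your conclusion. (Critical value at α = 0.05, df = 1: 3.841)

Total ratio parts = 2. Expected numbers out of 685:
  wild-type winged: 685 × 1/2 = 342.5
  vestigial-winged: 685 × 1/2 = 342.5
χ² = Σ (O − E)² / E
  wild-type winged: (340 − 342.5)² / 342.5 = 0.0182
  vestigial-winged: (345 − 342.5)² / 342.5 = 0.0182
χ² = 0.0182 + 0.0182 = 0.0364 ≈ 0.036
Degrees of freedom = 2 − 1 = 1; critical value at α = 0.05 is 3.841.
Since 0.036 < 3.841, we fail to reject the null hypothesis — the data are consistent with the 1:1 ratio.

0.036; consistent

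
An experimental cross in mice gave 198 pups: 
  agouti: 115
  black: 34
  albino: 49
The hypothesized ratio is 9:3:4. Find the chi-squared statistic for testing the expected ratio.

Total ratio parts = 16. Expected numbers out of 198:
  agouti: 198 × 9/16 = 111.375
  black: 198 × 3/16 = 37.125
  albino: 198 × 4/16 = 49.5
χ² = Σ (O − E)² / E
  agouti: (115 − 111.375)² / 111.375 = 0.1180
  black: (34 − 37.125)² / 37.125 = 0.2630
  albino: (49 − 49.5)² / 49.5 = 0.0051
χ² = 0.1180 + 0.2630 + 0.0051 = 0.3861 ≈ 0.386

0.386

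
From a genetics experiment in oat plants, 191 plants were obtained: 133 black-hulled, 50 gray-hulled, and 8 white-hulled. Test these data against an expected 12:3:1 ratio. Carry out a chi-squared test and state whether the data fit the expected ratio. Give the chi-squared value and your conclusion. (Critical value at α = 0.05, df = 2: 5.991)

7.653; not consistent

Expected counts for N = 191 under a 12:3:1 ratio (total parts = 16):
  black-hulled: 191 × 12/16 = 143.25
  gray-hulled: 191 × 3/16 = 35.8125
  white-hulled: 191 × 1/16 = 11.9375
χ² = Σ (O − E)² / E
  black-hulled: (133 − 143.25)² / 143.25 = 0.7334
  gray-hulled: (50 − 35.8125)² / 35.8125 = 5.6205
  white-hulled: (8 − 11.9375)² / 11.9375 = 1.2988
χ² = 0.7334 + 5.6205 + 1.2988 = 7.6527 ≈ 7.653
Degrees of freedom = 3 − 1 = 2; critical value at α = 0.05 is 5.991.
Since 7.653 > 5.991, we reject the null hypothesis — the data do not fit the 12:3:1 ratio.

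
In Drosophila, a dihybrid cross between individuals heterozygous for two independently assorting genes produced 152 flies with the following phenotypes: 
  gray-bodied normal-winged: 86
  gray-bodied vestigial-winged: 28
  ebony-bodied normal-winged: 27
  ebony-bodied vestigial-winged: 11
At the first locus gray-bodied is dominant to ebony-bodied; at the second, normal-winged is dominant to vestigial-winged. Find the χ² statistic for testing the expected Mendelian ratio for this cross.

0.327

A dihybrid F₂ with independent assortment and complete dominance at both loci gives a 9:3:3:1 phenotypic ratio.
Total ratio parts = 16. Expected numbers out of 152:
  gray-bodied normal-winged: 152 × 9/16 = 85.5
  gray-bodied vestigial-winged: 152 × 3/16 = 28.5
  ebony-bodied normal-winged: 152 × 3/16 = 28.5
  ebony-bodied vestigial-winged: 152 × 1/16 = 9.5
χ² = Σ (O − E)² / E
  gray-bodied normal-winged: (86 − 85.5)² / 85.5 = 0.0029
  gray-bodied vestigial-winged: (28 − 28.5)² / 28.5 = 0.0088
  ebony-bodied normal-winged: (27 − 28.5)² / 28.5 = 0.0789
  ebony-bodied vestigial-winged: (11 − 9.5)² / 9.5 = 0.2368
χ² = 0.0029 + 0.0088 + 0.0789 + 0.2368 = 0.3274 ≈ 0.327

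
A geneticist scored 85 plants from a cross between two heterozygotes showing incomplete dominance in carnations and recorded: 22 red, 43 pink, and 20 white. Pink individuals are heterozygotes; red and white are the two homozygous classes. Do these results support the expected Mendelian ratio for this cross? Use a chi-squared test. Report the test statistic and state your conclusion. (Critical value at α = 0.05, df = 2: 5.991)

0.106; consistent

With incomplete dominance, a heterozygote × heterozygote cross gives a 1:2:1 phenotypic ratio.
The 1:2:1 ratio has 4 parts, so with N = 85 the expected counts are:
  red: 85 × 1/4 = 21.25
  pink: 85 × 2/4 = 42.5
  white: 85 × 1/4 = 21.25
χ² = Σ (O − E)² / E
  red: (22 − 21.25)² / 21.25 = 0.0265
  pink: (43 − 42.5)² / 42.5 = 0.0059
  white: (20 − 21.25)² / 21.25 = 0.0735
χ² = 0.0265 + 0.0059 + 0.0735 = 0.1059 ≈ 0.106
Degrees of freedom = 3 − 1 = 2; critical value at α = 0.05 is 5.991.
Since 0.106 < 5.991, we fail to reject the null hypothesis — the data are consistent with the 1:2:1 ratio.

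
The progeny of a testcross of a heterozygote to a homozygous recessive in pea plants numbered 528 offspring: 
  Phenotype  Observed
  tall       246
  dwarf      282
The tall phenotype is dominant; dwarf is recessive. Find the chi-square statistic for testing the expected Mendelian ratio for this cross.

A testcross of a heterozygote (Aa × aa) gives a 1:1 phenotypic ratio.
Total ratio parts = 2. Expected numbers out of 528:
  tall: 528 × 1/2 = 264
  dwarf: 528 × 1/2 = 264
χ² = Σ (O − E)² / E
  tall: (246 − 264)² / 264 = 1.2273
  dwarf: (282 − 264)² / 264 = 1.2273
χ² = 1.2273 + 1.2273 = 2.4546 ≈ 2.455

2.455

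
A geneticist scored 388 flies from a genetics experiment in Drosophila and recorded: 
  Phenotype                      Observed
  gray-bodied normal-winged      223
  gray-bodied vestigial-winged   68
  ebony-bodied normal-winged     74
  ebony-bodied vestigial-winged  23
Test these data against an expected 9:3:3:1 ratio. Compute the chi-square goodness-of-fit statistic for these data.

Total ratio parts = 16. Expected numbers out of 388:
  gray-bodied normal-winged: 388 × 9/16 = 218.25
  gray-bodied vestigial-winged: 388 × 3/16 = 72.75
  ebony-bodied normal-winged: 388 × 3/16 = 72.75
  ebony-bodied vestigial-winged: 388 × 1/16 = 24.25
χ² = Σ (O − E)² / E
  gray-bodied normal-winged: (223 − 218.25)² / 218.25 = 0.1034
  gray-bodied vestigial-winged: (68 − 72.75)² / 72.75 = 0.3101
  ebony-bodied normal-winged: (74 − 72.75)² / 72.75 = 0.0215
  ebony-bodied vestigial-winged: (23 − 24.25)² / 24.25 = 0.0644
χ² = 0.1034 + 0.3101 + 0.0215 + 0.0644 = 0.4994 ≈ 0.499

0.499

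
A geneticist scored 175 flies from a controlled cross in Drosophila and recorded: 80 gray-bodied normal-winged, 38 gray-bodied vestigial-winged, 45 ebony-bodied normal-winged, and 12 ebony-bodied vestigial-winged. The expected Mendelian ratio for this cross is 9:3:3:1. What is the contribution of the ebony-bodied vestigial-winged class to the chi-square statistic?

0.103

Total ratio parts = 16. Expected numbers out of 175:
  gray-bodied normal-winged: 175 × 9/16 = 98.4375
  gray-bodied vestigial-winged: 175 × 3/16 = 32.8125
  ebony-bodied normal-winged: 175 × 3/16 = 32.8125
  ebony-bodied vestigial-winged: 175 × 1/16 = 10.9375
Contribution of ebony-bodied vestigial-winged: (12 − 10.9375)² / 10.9375 = 0.1032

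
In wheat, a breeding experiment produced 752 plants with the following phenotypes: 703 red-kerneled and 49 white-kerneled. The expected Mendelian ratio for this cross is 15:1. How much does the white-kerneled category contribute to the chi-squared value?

Total ratio parts = 16. Expected numbers out of 752:
  red-kerneled: 752 × 15/16 = 705
  white-kerneled: 752 × 1/16 = 47
Contribution of white-kerneled: (49 − 47)² / 47 = 0.0851

0.085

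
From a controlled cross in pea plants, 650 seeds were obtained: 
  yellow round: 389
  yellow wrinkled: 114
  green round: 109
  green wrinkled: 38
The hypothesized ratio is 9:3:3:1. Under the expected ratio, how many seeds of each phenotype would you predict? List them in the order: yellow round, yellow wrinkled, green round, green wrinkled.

Expected counts for N = 650 under a 9:3:3:1 ratio (total parts = 16):
  yellow round: 650 × 9/16 = 365.625
  yellow wrinkled: 650 × 3/16 = 121.875
  green round: 650 × 3/16 = 121.875
  green wrinkled: 650 × 1/16 = 40.625

365.625, 121.875, 121.875, 40.625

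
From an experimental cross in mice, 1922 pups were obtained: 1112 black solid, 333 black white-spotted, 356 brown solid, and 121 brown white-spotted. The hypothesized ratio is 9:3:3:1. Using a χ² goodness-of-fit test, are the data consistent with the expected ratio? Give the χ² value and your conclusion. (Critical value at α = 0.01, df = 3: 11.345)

3.021; consistent

Total ratio parts = 16. Expected numbers out of 1922:
  black solid: 1922 × 9/16 = 1081.125
  black white-spotted: 1922 × 3/16 = 360.375
  brown solid: 1922 × 3/16 = 360.375
  brown white-spotted: 1922 × 1/16 = 120.125
χ² = Σ (O − E)² / E
  black solid: (1112 − 1081.125)² / 1081.125 = 0.8817
  black white-spotted: (333 − 360.375)² / 360.375 = 2.0795
  brown solid: (356 − 360.375)² / 360.375 = 0.0531
  brown white-spotted: (121 − 120.125)² / 120.125 = 0.0064
χ² = 0.8817 + 2.0795 + 0.0531 + 0.0064 = 3.0207 ≈ 3.021
Degrees of freedom = 4 − 1 = 3; critical value at α = 0.01 is 11.345.
Since 3.021 < 11.345, we fail to reject the null hypothesis — the data are consistent with the 9:3:3:1 ratio.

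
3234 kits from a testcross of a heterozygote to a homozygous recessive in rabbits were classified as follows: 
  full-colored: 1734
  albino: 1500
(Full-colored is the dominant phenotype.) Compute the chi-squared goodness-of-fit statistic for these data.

A testcross of a heterozygote (Aa × aa) gives a 1:1 phenotypic ratio.
The 1:1 ratio has 2 parts, so with N = 3234 the expected counts are:
  full-colored: 3234 × 1/2 = 1617
  albino: 3234 × 1/2 = 1617
χ² = Σ (O − E)² / E
  full-colored: (1734 − 1617)² / 1617 = 8.4657
  albino: (1500 − 1617)² / 1617 = 8.4657
χ² = 8.4657 + 8.4657 = 16.9314 ≈ 16.931

16.931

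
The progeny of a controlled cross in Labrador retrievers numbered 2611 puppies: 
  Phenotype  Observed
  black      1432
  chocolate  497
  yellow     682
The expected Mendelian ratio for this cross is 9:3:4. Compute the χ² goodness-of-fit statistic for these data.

2.340

Under the 9:3:4 hypothesis (Σ ratio = 16, N = 2611):
  black: 2611 × 9/16 = 1468.6875
  chocolate: 2611 × 3/16 = 489.5625
  yellow: 2611 × 4/16 = 652.75
χ² = Σ (O − E)² / E
  black: (1432 − 1468.6875)² / 1468.6875 = 0.9164
  chocolate: (497 − 489.5625)² / 489.5625 = 0.1130
  yellow: (682 − 652.75)² / 652.75 = 1.3107
χ² = 0.9164 + 0.1130 + 1.3107 = 2.3401 ≈ 2.340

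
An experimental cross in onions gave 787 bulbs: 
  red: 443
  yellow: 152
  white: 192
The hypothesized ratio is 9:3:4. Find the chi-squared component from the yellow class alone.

0.133

Expected counts for N = 787 under a 9:3:4 ratio (total parts = 16):
  red: 787 × 9/16 = 442.6875
  yellow: 787 × 3/16 = 147.5625
  white: 787 × 4/16 = 196.75
Contribution of yellow: (152 − 147.5625)² / 147.5625 = 0.1334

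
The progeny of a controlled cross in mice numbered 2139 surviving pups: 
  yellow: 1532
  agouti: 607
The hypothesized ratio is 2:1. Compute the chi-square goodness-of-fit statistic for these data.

Total ratio parts = 3. Expected numbers out of 2139:
  yellow: 2139 × 2/3 = 1426
  agouti: 2139 × 1/3 = 713
χ² = Σ (O − E)² / E
  yellow: (1532 − 1426)² / 1426 = 7.8794
  agouti: (607 − 713)² / 713 = 15.7588
χ² = 7.8794 + 15.7588 = 23.6382 ≈ 23.638

23.638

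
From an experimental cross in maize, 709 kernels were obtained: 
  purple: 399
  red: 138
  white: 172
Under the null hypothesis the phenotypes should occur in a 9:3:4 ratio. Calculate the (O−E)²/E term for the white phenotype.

Under the 9:3:4 hypothesis (Σ ratio = 16, N = 709):
  purple: 709 × 9/16 = 398.8125
  red: 709 × 3/16 = 132.9375
  white: 709 × 4/16 = 177.25
Contribution of white: (172 − 177.25)² / 177.25 = 0.1555

0.156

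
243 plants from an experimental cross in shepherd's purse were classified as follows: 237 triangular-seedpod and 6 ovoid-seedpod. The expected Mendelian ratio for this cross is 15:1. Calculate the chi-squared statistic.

5.928

Total ratio parts = 16. Expected numbers out of 243:
  triangular-seedpod: 243 × 15/16 = 227.8125
  ovoid-seedpod: 243 × 1/16 = 15.1875
χ² = Σ (O − E)² / E
  triangular-seedpod: (237 − 227.8125)² / 227.8125 = 0.3705
  ovoid-seedpod: (6 − 15.1875)² / 15.1875 = 5.5579
χ² = 0.3705 + 5.5579 = 5.9284 ≈ 5.928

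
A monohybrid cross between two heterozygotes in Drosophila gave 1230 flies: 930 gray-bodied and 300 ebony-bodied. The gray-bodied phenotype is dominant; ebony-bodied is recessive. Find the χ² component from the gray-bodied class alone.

For a monohybrid cross between heterozygotes with complete dominance, the expected phenotypic ratio is 3:1.
The 3:1 ratio has 4 parts, so with N = 1230 the expected counts are:
  gray-bodied: 1230 × 3/4 = 922.5
  ebony-bodied: 1230 × 1/4 = 307.5
Contribution of gray-bodied: (930 − 922.5)² / 922.5 = 0.0610

0.061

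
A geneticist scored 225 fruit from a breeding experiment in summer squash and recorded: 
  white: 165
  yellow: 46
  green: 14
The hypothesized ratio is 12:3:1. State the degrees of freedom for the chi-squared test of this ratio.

2

A goodness-of-fit test with 3 phenotype classes has df = 3 − 1 = 2.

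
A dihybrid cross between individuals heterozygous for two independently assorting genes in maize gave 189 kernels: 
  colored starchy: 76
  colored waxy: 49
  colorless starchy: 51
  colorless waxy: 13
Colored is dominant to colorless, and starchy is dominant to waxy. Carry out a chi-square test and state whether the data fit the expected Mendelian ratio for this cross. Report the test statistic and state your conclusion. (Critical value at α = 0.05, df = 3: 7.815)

A dihybrid F₂ with independent assortment and complete dominance at both loci gives a 9:3:3:1 phenotypic ratio.
The 9:3:3:1 ratio has 16 parts, so with N = 189 the expected counts are:
  colored starchy: 189 × 9/16 = 106.3125
  colored waxy: 189 × 3/16 = 35.4375
  colorless starchy: 189 × 3/16 = 35.4375
  colorless waxy: 189 × 1/16 = 11.8125
χ² = Σ (O − E)² / E
  colored starchy: (76 − 106.3125)² / 106.3125 = 8.6429
  colored waxy: (49 − 35.4375)² / 35.4375 = 5.1906
  colorless starchy: (51 − 35.4375)² / 35.4375 = 6.8343
  colorless waxy: (13 − 11.8125)² / 11.8125 = 0.1194
χ² = 8.6429 + 5.1906 + 6.8343 + 0.1194 = 20.7872 ≈ 20.787
Degrees of freedom = 4 − 1 = 3; critical value at α = 0.05 is 7.815.
Since 20.787 > 7.815, we reject the null hypothesis — the data do not fit the 9:3:3:1 ratio.

20.787; not consistent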